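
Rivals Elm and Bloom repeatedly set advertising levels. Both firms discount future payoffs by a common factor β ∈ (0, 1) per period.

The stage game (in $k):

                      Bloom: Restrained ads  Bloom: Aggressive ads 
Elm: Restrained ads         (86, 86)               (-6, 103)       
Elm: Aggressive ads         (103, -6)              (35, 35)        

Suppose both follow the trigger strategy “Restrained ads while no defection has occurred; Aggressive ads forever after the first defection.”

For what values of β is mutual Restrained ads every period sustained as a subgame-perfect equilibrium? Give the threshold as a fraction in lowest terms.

1/4

Under grim trigger the critical discount factor is (T−C)/(T−P) with T = 103, C = 86, P = 35.
β* = (103−86)/(103−35) = 17/68 = 1/4.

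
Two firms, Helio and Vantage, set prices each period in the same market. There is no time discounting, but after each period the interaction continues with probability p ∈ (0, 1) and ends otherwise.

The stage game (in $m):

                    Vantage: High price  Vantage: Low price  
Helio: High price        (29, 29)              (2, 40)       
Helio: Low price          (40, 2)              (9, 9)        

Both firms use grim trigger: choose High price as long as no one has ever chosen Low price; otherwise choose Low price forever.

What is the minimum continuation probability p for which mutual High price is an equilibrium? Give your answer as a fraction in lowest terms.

11/31

With no time discounting, the continuation probability p plays the role of the discount factor.
Grim-trigger IC: 29/(1−p) ≥ 40 + 9p/(1−p) ⇒ p ≥ (40−29)/(40−9) = 11/31.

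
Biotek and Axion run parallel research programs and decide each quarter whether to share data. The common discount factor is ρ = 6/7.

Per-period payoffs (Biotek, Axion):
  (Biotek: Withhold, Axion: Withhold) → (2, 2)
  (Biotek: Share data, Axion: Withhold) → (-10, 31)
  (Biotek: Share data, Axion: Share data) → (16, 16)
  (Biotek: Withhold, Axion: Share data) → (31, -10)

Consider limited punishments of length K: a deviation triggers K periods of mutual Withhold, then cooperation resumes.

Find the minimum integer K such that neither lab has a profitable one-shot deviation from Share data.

2

Need Σ_{k=1}^{K} ρ^k ≥ (31−16)/(16−2) = 1.0714 at ρ = 6/7.
At K = 1 the sum is 0.8571 < 1.0714; at K = 2 it is 1.5918 ≥ 1.0714.
So the minimum punishment length is K = 2.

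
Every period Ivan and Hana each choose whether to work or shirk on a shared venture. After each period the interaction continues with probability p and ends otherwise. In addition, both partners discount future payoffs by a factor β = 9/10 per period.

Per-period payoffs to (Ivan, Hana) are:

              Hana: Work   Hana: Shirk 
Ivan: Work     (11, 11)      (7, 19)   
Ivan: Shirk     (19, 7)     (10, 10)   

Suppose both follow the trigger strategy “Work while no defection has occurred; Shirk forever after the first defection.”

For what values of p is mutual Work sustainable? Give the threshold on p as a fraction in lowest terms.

80/81

With continuation probability p and discount β, the effective per-period discount factor is βp.
Grim-trigger IC: βp ≥ (19−11)/(19−10) = 8/9.
So p ≥ (8/9)/(9/10) = 80/81.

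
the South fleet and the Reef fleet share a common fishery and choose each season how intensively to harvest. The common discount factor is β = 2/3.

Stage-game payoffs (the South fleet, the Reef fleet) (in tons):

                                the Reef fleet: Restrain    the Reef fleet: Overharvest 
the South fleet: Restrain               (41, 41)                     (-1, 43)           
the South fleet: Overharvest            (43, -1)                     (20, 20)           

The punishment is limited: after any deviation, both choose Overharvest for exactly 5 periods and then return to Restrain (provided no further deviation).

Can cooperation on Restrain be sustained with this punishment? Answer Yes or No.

Yes

A one-shot deviation gives 43 now, then 20 for 5 periods, then back to 41.
Gain from deviating: (43−41) today; loss: (41−20) in each of the next 5 periods.
No-deviation condition: (41−20)(β+…+β^5) ≥ 43−41, i.e. β+…+β^5 ≥ 2/21.
At β = 2/3: β+…+β^5 = 1.7366 ≥ 0.0952.
So cooperation is sustainable.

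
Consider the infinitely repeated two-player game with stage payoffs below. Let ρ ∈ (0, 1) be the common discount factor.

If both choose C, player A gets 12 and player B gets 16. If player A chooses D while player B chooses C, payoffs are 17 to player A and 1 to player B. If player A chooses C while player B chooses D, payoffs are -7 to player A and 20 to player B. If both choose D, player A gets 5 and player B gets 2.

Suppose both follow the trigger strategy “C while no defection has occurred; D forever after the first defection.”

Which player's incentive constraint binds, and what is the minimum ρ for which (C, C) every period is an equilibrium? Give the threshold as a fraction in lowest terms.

For player A: deviation gain 17−12 = 5, per-period punishment loss 12−5 = 7. IC gives ρ ≥ 5/12.
For player B: gain 4, loss 14 per period, so ρ ≥ 4/18 = 2/9.
The tighter constraint is player A's, so cooperation needs ρ ≥ 5/12.

player A; ρ ≥ 5/12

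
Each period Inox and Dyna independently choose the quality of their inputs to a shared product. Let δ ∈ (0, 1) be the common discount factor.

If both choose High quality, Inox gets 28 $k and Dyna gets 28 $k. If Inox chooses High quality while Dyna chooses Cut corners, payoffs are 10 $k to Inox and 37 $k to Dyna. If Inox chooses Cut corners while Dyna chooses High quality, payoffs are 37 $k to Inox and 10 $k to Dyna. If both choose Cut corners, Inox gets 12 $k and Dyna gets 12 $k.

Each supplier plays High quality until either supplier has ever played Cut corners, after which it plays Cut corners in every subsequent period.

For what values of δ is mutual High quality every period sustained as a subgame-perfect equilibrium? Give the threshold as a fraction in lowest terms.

9/25

28/(1−δ) ≥ 37 + 12δ/(1−δ)
28 ≥ 37 − 25δ
δ ≥ 9/25.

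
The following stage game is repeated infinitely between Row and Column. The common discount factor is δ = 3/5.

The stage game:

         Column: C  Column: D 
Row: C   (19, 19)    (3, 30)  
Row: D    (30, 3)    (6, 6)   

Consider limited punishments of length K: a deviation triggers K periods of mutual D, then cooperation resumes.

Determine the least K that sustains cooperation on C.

IC: δ(1−δ^K)/(1−δ) ≥ (30−19)/(19−6) = 11/13.
With δ = 3/5: need 1 − δ^K ≥ 11/13·(1−3/5)/(3/5), i.e. δ^K ≤ 0.4359.
Since (3/5)^1 = 0.6000 and (3/5)^2 = 0.3600, the smallest such K is 2.

2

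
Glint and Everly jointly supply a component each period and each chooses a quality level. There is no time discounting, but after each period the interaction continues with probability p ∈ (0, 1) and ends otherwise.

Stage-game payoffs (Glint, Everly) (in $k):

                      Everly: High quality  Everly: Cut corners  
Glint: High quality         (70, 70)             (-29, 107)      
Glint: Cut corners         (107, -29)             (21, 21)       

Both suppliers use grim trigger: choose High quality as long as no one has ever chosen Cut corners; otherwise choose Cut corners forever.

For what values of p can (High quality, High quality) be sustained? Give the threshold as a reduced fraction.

With no time discounting, the continuation probability p plays the role of the discount factor.
Grim-trigger IC: 70/(1−p) ≥ 107 + 21p/(1−p) ⇒ p ≥ (107−70)/(107−21) = 37/86.

37/86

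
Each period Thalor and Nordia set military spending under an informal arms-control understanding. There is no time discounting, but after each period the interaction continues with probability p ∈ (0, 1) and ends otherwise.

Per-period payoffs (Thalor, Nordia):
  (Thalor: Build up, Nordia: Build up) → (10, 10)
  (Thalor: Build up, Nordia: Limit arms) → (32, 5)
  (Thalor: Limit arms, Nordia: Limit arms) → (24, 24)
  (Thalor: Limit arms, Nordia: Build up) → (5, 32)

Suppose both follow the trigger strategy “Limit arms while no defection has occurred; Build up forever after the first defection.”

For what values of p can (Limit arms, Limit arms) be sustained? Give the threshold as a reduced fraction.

4/11

With no time discounting, the continuation probability p plays the role of the discount factor.
Grim-trigger IC: 24/(1−p) ≥ 32 + 10p/(1−p) ⇒ p ≥ (32−24)/(32−10) = 4/11.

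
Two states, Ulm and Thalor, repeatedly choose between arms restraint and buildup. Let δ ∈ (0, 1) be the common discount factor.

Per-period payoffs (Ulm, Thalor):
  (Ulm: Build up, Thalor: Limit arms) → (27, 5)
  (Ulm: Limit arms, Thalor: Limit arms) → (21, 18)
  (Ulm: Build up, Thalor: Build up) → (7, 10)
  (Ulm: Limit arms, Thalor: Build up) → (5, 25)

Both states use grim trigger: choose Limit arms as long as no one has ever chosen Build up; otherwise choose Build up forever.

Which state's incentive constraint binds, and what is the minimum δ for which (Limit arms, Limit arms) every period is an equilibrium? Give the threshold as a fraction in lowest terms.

Ulm: cooperation gives 21 each period; deviation gives 27 once then 7 forever.
  21/(1−δ) ≥ 27 + 7δ/(1−δ) ⇒ δ ≥ 6/20 = 3/10.
Thalor: cooperation gives 18 each period; deviation gives 25 once then 10 forever.
  δ ≥ 7/15.
Both must hold, so the binding constraint is Thalor's: δ ≥ 7/15.

Thalor; δ ≥ 7/15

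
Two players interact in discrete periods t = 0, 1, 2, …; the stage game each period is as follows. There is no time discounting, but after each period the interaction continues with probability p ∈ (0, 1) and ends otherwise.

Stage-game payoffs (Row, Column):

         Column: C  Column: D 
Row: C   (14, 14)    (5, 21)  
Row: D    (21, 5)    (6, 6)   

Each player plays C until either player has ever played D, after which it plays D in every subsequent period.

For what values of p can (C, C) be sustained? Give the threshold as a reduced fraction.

With no time discounting, the continuation probability p plays the role of the discount factor.
Grim-trigger IC: 14/(1−p) ≥ 21 + 6p/(1−p) ⇒ p ≥ (21−14)/(21−6) = 7/15.

7/15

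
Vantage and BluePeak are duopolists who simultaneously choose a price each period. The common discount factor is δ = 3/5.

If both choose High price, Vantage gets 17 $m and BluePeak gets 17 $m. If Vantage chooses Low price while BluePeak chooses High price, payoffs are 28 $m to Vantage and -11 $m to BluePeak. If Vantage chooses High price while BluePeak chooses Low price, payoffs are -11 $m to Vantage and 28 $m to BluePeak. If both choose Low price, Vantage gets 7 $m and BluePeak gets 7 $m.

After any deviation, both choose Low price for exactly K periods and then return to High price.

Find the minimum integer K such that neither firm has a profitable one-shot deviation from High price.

No profitable deviation requires (17−7)(δ+…+δ^K) ≥ 28−17, i.e. δ+…+δ^K ≥ 11/10 ≈ 1.1000.
With δ = 3/5, the partial sums are K=1: 0.6000, K=2: 0.9600, K=3: 1.1760.
K = 3 is the first length at which the sum reaches 1.1000.

3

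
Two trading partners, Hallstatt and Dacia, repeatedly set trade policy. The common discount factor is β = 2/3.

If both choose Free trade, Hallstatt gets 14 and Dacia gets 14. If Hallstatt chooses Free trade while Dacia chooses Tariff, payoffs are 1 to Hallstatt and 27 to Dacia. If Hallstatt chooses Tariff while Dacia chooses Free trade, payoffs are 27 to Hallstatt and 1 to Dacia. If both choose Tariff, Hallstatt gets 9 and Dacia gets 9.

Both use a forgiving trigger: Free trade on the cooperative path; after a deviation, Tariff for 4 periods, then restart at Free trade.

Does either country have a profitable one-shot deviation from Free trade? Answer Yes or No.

Comparing payoff streams over the 5 periods until play realigns: cooperate → 14(1+β+…+β^4); deviate → 27 + 9(β+…+β^4).
Cooperation is sustained iff (14−9)(β+…+β^4) ≥ 27−14.
β+…+β^4 = 2/3·(1−(2/3)^4)/(1−2/3) = 1.6049, and (27−14)/(14−9) = 2.6000.
1.6049 < 2.6000, so cooperation is not sustainable.

Yes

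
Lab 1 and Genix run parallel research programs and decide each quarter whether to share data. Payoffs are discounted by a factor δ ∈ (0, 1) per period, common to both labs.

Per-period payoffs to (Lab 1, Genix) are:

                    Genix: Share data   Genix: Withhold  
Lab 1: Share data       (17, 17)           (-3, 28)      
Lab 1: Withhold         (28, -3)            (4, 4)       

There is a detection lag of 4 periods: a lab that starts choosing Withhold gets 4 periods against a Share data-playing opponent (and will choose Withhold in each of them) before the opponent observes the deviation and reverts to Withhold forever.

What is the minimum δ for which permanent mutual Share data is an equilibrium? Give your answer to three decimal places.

A deviator earns 28 for 4 periods, then 4 forever; cooperating earns 17 forever. Multiplying the IC by (1−δ):
17 ≥ 28(1−δ^4) + 4δ^4, so 24·δ^4 ≥ 11 and δ^4 ≥ 11/24.
δ ≥ (11/24)^(1/4) ≈ 0.823.

0.823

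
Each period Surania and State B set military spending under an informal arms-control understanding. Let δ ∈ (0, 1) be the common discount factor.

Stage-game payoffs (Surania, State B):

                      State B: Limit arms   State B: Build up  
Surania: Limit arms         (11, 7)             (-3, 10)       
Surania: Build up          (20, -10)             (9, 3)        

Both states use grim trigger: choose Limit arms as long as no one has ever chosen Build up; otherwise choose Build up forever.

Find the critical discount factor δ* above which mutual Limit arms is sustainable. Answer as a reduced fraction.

9/11

For Surania: deviation gain 20−11 = 9, per-period punishment loss 11−9 = 2. IC gives δ ≥ 9/11.
For State B: gain 3, loss 4 per period, so δ ≥ 3/7.
The tighter constraint is Surania's, so cooperation needs δ ≥ 9/11.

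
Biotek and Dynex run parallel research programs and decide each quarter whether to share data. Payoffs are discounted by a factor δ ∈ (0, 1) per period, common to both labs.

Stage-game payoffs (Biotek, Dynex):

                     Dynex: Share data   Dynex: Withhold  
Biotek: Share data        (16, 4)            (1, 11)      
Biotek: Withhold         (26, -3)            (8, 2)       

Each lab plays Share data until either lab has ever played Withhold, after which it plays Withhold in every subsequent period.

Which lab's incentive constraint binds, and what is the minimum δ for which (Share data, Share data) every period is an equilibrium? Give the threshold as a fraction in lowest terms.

Biotek's threshold: (26−16)/(26−8) = 5/9.
Dynex's threshold: (11−4)/(11−2) = 7/9.
5/9 < 7/9, so Dynex binds and δ* = 7/9.

Dynex; δ ≥ 7/9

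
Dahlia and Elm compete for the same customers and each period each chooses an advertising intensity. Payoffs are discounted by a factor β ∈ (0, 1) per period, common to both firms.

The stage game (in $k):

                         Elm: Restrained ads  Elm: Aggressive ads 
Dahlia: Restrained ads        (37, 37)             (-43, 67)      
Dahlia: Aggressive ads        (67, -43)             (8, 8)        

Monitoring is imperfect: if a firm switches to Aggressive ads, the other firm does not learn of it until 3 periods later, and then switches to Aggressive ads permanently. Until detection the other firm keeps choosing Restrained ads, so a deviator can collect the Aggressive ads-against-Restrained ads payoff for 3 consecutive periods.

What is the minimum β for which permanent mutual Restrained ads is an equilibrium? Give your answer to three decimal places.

0.798

A deviator earns 67 for 3 periods, then 8 forever; cooperating earns 37 forever. Multiplying the IC by (1−β):
37 ≥ 67(1−β^3) + 8β^3, so 59·β^3 ≥ 30 and β^3 ≥ 30/59.
β ≥ (30/59)^(1/3) ≈ 0.798.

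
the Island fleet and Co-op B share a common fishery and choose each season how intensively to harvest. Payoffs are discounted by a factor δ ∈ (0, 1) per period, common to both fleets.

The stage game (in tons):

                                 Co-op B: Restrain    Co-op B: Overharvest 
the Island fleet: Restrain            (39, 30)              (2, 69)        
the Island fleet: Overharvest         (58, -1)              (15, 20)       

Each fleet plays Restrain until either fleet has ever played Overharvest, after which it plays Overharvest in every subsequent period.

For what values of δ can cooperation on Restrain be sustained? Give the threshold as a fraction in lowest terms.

For the Island fleet: deviation gain 58−39 = 19, per-period punishment loss 39−15 = 24. IC gives δ ≥ 19/43.
For Co-op B: gain 39, loss 10 per period, so δ ≥ 39/49.
The tighter constraint is Co-op B's, so cooperation needs δ ≥ 39/49.

39/49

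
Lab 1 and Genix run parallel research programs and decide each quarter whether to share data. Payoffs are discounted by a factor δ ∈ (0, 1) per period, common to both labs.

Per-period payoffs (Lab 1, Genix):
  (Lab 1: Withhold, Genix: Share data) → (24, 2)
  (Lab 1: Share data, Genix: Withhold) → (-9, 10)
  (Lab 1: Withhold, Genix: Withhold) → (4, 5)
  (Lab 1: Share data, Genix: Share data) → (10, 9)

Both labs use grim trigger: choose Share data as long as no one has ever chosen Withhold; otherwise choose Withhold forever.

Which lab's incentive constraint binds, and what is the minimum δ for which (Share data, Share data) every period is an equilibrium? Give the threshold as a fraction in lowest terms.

Lab 1's threshold: (24−10)/(24−4) = 7/10.
Genix's threshold: (10−9)/(10−5) = 1/5.
7/10 > 1/5, so Lab 1 binds and δ* = 7/10.

Lab 1; δ ≥ 7/10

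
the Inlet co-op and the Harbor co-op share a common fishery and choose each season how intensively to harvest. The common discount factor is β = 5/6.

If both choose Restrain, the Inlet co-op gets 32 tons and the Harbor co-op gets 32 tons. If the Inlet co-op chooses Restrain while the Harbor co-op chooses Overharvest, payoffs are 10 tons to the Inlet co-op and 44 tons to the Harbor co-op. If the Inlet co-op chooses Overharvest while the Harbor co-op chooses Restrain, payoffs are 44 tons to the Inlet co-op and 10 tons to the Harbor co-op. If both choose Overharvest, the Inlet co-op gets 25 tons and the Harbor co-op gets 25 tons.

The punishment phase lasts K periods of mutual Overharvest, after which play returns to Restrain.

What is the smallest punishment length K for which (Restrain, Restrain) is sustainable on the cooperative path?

Need Σ_{k=1}^{K} β^k ≥ (44−32)/(32−25) = 1.7143 at β = 5/6.
At K = 2 the sum is 1.5278 < 1.7143; at K = 3 it is 2.1065 ≥ 1.7143.
So the minimum punishment length is K = 3.

3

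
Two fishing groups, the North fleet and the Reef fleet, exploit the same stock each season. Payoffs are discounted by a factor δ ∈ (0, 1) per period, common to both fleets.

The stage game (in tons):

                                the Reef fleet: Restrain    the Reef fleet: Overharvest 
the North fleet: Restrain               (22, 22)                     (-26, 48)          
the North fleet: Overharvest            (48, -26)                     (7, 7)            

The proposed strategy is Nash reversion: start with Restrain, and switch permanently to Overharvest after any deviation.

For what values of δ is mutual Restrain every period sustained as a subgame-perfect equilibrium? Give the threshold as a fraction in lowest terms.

22/(1−δ) ≥ 48 + 7δ/(1−δ)
22 ≥ 48 − 41δ
δ ≥ 26/41.

26/41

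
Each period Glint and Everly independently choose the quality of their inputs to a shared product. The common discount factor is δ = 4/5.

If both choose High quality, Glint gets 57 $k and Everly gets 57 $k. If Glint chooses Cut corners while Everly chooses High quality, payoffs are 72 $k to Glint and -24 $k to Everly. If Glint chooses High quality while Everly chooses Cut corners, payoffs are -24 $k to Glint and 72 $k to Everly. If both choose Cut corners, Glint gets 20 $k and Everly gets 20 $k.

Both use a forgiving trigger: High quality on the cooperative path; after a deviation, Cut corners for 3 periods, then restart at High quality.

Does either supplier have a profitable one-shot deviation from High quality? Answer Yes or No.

No

A one-shot deviation gives 72 now, then 20 for 3 periods, then back to 57.
Gain from deviating: (72−57) today; loss: (57−20) in each of the next 3 periods.
No-deviation condition: (57−20)(δ+…+δ^3) ≥ 72−57, i.e. δ+…+δ^3 ≥ 15/37.
At δ = 4/5: δ+…+δ^3 = 1.9520 ≥ 0.4054.
So cooperation is sustainable.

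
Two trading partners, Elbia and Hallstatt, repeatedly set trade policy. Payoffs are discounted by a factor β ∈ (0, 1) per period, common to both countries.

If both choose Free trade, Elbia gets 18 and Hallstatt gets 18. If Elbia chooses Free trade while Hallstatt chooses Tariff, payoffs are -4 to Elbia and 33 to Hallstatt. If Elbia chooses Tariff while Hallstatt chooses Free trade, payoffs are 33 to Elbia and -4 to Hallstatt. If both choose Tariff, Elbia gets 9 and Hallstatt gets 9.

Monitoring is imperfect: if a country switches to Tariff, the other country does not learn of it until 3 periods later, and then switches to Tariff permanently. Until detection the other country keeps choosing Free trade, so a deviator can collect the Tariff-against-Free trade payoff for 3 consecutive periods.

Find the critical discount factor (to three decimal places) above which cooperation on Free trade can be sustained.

Deviating for the 3 undetected periods gains 33−18 = 15 per period over cooperation, then loses 18−9 = 9 per period forever once punishment starts.
Gain: 15(1 + β + … + β^2); loss: 9·β^3/(1−β).
No profitable deviation ⇔ 15(1−β^3) ≤ 9·β^3, i.e. β^3 ≥ 15/(15+9) = 5/8.
Hence β ≥ (5/8)^(1/3) ≈ 0.855.

0.855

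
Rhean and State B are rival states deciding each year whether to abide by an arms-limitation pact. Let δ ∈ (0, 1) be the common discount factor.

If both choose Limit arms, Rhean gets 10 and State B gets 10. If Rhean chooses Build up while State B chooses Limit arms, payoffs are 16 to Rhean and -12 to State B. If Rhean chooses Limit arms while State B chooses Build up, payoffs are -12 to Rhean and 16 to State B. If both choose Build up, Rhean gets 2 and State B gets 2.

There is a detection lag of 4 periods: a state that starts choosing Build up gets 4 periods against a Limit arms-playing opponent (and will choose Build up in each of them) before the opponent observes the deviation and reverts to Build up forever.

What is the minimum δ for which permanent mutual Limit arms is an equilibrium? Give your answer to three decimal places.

The best deviation is to choose Build up for all 4 undetected periods, earning 16 each, then 2 forever once detected.
Deviation value: 16(1−δ^4)/(1−δ) + 2δ^4/(1−δ); cooperation value: 10/(1−δ).
IC: 10 ≥ 16(1−δ^4) + 2δ^4 = 16 − 14δ^4.
So δ^4 ≥ 6/14 = 3/7, giving δ ≥ (3/7)^(1/4) ≈ 0.809.

0.809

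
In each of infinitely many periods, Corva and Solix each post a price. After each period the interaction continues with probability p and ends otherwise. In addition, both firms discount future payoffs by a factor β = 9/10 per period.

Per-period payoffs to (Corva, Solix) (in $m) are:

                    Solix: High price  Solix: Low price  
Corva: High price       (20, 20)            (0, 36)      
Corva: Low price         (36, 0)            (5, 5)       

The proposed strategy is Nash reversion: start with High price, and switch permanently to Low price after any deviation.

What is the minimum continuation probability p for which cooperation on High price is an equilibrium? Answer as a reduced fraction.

Expected continuation weight on next period's payoff is β·p = 9/10·p, which plays the role of the discount factor.
Cooperation requires 9/10·p ≥ (36−20)/(36−5) = 16/31, hence p ≥ 160/279.

160/279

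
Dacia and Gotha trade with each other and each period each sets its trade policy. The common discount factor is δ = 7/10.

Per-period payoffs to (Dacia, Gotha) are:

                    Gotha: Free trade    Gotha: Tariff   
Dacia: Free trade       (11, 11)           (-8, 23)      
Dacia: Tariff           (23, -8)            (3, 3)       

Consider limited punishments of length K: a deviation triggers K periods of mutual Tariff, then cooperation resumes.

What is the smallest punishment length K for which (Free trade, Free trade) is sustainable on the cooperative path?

IC: δ(1−δ^K)/(1−δ) ≥ (23−11)/(11−3) = 3/2.
With δ = 7/10: need 1 − δ^K ≥ 3/2·(1−7/10)/(7/10), i.e. δ^K ≤ 0.3571.
Since (7/10)^2 = 0.4900 and (7/10)^3 = 0.3430, the smallest such K is 3.

3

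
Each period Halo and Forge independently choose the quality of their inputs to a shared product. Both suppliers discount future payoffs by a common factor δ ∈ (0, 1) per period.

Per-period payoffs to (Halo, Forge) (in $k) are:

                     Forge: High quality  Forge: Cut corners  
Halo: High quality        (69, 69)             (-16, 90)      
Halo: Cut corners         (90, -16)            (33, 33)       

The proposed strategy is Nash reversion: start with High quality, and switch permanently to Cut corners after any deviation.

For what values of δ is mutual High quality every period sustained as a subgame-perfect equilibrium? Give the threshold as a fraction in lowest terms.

7/19

Cooperation forever yields 69 each period: 69/(1−δ).
Deviating yields 90 once, then 33 forever: 90 + 33δ/(1−δ).
No profitable deviation requires 69/(1−δ) ≥ 90 + 33δ/(1−δ).
Multiplying by (1−δ): 69 ≥ 90(1−δ) + 33δ = 90 − 57δ.
So 57δ ≥ 21, i.e. δ ≥ 21/57 = 7/19.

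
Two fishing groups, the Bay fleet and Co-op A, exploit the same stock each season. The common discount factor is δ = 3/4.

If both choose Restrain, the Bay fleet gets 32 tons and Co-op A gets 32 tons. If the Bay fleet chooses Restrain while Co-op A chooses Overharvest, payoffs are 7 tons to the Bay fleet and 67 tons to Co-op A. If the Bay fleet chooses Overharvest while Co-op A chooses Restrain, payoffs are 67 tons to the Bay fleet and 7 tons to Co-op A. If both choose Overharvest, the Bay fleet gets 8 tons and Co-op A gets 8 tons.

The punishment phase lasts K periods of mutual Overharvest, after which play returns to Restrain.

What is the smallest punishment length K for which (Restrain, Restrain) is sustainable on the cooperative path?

3

No profitable deviation requires (32−8)(δ+…+δ^K) ≥ 67−32, i.e. δ+…+δ^K ≥ 35/24 ≈ 1.4583.
With δ = 3/4, the partial sums are K=1: 0.7500, K=2: 1.3125, K=3: 1.7344.
K = 3 is the first length at which the sum reaches 1.4583.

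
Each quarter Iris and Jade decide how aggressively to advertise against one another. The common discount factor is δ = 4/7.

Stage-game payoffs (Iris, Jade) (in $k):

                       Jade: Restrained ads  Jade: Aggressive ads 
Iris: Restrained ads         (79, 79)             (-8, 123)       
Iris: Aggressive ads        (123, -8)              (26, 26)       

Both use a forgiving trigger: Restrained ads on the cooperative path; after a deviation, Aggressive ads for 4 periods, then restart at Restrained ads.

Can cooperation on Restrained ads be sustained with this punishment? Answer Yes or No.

IC: δ+…+δ^4 ≥ (123−79)/(79−26) = 44/53.
At δ = 4/7: partial sum = 1.1912 ≥ 0.8302. Cooperation sustainable.

Yes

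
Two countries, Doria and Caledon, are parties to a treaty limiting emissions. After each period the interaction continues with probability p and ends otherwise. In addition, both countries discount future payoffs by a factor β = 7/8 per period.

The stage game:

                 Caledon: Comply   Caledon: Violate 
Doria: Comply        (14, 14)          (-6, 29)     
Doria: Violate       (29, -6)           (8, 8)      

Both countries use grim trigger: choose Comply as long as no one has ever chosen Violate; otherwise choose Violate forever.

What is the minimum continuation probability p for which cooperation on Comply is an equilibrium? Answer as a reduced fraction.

40/49

With continuation probability p and discount β, the effective per-period discount factor is βp.
Grim-trigger IC: βp ≥ (29−14)/(29−8) = 5/7.
So p ≥ (5/7)/(7/8) = 40/49.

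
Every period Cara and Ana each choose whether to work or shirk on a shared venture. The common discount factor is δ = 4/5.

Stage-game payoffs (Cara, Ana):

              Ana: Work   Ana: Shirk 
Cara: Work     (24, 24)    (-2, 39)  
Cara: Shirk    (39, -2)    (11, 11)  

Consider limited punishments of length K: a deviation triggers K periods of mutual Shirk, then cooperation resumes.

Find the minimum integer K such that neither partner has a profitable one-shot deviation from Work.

No profitable deviation requires (24−11)(δ+…+δ^K) ≥ 39−24, i.e. δ+…+δ^K ≥ 15/13 ≈ 1.1538.
With δ = 4/5, the partial sums are K=1: 0.8000, K=2: 1.4400.
K = 2 is the first length at which the sum reaches 1.1538.

2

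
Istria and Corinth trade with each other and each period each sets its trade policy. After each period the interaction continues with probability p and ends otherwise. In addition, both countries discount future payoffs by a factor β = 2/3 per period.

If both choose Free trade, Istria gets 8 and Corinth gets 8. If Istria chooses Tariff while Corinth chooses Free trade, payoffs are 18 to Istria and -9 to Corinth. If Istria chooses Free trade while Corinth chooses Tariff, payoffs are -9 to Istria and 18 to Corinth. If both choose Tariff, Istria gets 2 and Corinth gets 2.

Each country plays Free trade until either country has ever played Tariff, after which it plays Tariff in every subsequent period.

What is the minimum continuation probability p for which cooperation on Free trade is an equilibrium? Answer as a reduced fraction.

With continuation probability p and discount β, the effective per-period discount factor is βp.
Grim-trigger IC: βp ≥ (18−8)/(18−2) = 5/8.
So p ≥ (5/8)/(2/3) = 15/16.

15/16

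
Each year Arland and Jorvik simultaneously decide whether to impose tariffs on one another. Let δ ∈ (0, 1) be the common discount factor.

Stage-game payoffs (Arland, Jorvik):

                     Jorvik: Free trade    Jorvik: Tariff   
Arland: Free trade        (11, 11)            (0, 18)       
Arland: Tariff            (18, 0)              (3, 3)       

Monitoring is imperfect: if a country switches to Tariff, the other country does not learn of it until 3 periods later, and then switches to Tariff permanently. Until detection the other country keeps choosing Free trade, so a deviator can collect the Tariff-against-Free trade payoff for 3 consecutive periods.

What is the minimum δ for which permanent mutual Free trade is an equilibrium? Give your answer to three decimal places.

0.776

A deviator earns 18 for 3 periods, then 3 forever; cooperating earns 11 forever. Multiplying the IC by (1−δ):
11 ≥ 18(1−δ^3) + 3δ^3, so 15·δ^3 ≥ 7 and δ^3 ≥ 7/15.
δ ≥ (7/15)^(1/3) ≈ 0.776.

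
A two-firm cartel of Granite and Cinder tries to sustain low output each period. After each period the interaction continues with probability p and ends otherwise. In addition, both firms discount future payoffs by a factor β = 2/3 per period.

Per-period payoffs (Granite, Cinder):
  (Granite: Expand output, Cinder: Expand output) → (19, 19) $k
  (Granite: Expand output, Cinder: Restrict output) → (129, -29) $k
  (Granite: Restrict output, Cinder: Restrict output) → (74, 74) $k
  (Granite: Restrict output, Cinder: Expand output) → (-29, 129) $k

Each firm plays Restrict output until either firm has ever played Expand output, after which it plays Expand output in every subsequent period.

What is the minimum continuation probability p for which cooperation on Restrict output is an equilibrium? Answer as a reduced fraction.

3/4

Expected continuation weight on next period's payoff is β·p = 2/3·p, which plays the role of the discount factor.
Cooperation requires 2/3·p ≥ (129−74)/(129−19) = 1/2, hence p ≥ 3/4.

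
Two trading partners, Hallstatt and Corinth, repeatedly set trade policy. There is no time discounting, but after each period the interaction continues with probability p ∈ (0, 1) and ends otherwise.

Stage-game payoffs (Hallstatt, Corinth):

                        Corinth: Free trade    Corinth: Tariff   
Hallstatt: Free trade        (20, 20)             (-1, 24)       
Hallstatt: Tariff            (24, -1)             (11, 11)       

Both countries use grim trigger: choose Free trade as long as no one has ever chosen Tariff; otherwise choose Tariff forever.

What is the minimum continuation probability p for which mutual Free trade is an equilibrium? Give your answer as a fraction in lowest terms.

Expected cooperation value is 20 + p·20 + p²·20 + … = 20/(1−p); deviation gives 24 + p·11/(1−p).
20 ≥ 24(1−p) + 11p ⇒ 13p ≥ 4 ⇒ p ≥ 4/13.

4/13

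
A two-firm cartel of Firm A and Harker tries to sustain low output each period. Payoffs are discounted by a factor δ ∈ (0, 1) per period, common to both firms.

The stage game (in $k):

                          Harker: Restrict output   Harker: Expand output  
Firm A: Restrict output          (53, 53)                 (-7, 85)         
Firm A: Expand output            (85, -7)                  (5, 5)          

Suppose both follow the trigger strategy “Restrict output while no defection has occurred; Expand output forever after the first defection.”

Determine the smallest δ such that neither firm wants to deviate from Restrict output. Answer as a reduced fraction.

2/5

One-period gain from deviating is 85 − 53 = 32. The loss is 53 − 5 = 48 in every subsequent period, with present value 48·δ/(1−δ).
Deviation is unprofitable when 48·δ/(1−δ) ≥ 32, i.e. δ/(1−δ) ≥ 2/3.
Equivalently δ ≥ 32/(32+48) = 2/5.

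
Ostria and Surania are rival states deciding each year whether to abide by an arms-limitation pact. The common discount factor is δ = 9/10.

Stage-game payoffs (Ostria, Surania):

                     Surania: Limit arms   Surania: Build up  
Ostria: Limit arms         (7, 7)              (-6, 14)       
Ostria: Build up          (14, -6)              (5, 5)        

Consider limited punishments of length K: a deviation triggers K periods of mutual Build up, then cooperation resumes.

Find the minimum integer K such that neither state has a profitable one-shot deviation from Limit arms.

5

Need Σ_{k=1}^{K} δ^k ≥ (14−7)/(7−5) = 3.5000 at δ = 9/10.
At K = 4 the sum is 3.0951 < 3.5000; at K = 5 it is 3.6856 ≥ 3.5000.
So the minimum punishment length is K = 5.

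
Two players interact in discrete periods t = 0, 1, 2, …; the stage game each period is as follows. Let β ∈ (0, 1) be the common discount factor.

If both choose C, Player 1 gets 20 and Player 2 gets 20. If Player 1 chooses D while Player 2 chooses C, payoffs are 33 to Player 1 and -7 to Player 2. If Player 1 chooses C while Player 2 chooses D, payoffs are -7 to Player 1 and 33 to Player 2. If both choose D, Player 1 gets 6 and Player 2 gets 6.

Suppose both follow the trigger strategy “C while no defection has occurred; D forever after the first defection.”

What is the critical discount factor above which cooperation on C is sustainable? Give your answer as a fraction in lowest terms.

13/27

20/(1−β) ≥ 33 + 6β/(1−β)
20 ≥ 33 − 27β
β ≥ 13/27.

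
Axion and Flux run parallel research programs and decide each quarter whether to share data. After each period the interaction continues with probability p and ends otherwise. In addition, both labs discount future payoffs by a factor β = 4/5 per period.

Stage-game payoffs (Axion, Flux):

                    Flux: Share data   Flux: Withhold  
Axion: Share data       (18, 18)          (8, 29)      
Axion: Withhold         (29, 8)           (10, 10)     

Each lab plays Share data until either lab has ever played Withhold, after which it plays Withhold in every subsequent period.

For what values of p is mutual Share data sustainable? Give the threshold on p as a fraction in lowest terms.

Expected continuation weight on next period's payoff is β·p = 4/5·p, which plays the role of the discount factor.
Cooperation requires 4/5·p ≥ (29−18)/(29−10) = 11/19, hence p ≥ 55/76.

55/76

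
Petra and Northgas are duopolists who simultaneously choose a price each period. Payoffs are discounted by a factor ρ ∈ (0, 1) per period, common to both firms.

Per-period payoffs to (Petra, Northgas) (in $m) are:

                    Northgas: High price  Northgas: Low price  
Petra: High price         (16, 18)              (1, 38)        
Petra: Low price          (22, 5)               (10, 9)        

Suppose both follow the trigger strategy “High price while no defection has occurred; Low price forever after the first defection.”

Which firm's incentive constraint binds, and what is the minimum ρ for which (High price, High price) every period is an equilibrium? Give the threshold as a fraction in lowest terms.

Northgas; ρ ≥ 20/29

Petra: cooperation gives 16 each period; deviation gives 22 once then 10 forever.
  16/(1−ρ) ≥ 22 + 10ρ/(1−ρ) ⇒ ρ ≥ 6/12 = 1/2.
Northgas: cooperation gives 18 each period; deviation gives 38 once then 9 forever.
  ρ ≥ 20/29.
Both must hold, so the binding constraint is Northgas's: ρ ≥ 20/29.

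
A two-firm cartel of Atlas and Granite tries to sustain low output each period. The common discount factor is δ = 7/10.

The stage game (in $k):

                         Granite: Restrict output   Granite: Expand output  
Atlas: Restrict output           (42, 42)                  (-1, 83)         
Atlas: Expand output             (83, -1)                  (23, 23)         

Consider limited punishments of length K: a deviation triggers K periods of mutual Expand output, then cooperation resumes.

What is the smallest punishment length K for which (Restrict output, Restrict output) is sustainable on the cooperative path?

8

No profitable deviation requires (42−23)(δ+…+δ^K) ≥ 83−42, i.e. δ+…+δ^K ≥ 41/19 ≈ 2.1579.
With δ = 7/10, the partial sums are K=1: 0.7000, K=2: 1.1900, …, K=6: 2.0588, K=7: 2.1412, K=8: 2.1988.
K = 8 is the first length at which the sum reaches 2.1579.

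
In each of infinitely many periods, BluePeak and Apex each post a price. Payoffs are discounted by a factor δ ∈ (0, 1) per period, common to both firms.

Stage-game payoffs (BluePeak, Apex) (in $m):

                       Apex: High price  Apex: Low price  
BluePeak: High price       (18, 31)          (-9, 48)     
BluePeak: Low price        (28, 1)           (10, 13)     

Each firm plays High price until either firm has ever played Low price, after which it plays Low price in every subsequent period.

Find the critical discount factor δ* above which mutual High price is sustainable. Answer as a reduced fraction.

BluePeak's threshold: (28−18)/(28−10) = 5/9.
Apex's threshold: (48−31)/(48−13) = 17/35.
5/9 > 17/35, so BluePeak binds and δ* = 5/9.

5/9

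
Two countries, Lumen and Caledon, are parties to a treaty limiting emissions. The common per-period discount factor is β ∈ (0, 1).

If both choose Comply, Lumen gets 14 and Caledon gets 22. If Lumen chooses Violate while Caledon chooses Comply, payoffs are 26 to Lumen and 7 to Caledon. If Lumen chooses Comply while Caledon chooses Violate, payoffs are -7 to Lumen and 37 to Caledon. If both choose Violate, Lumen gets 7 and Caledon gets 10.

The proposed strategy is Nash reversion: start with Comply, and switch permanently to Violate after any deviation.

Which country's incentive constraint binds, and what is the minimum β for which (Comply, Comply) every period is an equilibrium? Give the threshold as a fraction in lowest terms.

Lumen; β ≥ 12/19

Lumen's threshold: (26−14)/(26−7) = 12/19.
Caledon's threshold: (37−22)/(37−10) = 5/9.
12/19 > 5/9, so Lumen binds and β* = 12/19.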